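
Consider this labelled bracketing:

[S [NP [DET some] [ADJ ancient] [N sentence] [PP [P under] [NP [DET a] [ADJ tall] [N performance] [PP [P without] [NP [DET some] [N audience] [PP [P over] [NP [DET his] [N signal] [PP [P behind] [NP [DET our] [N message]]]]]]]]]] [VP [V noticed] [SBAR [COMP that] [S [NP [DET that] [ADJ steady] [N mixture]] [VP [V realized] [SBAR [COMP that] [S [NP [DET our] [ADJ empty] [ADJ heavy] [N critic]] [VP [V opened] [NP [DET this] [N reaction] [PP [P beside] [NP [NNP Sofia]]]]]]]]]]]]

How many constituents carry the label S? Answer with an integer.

Scanning left to right, an opening `[S` appears at word positions 1, 19, 24 — 3 in total.

3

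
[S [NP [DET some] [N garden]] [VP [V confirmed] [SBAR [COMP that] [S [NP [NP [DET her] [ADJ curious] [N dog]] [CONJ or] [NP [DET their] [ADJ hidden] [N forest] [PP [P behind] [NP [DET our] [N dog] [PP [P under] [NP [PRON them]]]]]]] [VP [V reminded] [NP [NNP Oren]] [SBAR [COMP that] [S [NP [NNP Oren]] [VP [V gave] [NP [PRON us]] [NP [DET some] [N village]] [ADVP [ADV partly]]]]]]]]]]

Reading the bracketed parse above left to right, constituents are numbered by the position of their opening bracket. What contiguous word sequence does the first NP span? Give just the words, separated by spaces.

The NP opening brackets appear, in order, over: "some garden"; "her curious dog or their hidden forest behind our dog under them"; "her curious dog"; "their hidden forest behind our dog under them"; "our dog under them"; "them"; "Oren"; "Oren"; "us"; "some village". The first one spans "some garden".

some garden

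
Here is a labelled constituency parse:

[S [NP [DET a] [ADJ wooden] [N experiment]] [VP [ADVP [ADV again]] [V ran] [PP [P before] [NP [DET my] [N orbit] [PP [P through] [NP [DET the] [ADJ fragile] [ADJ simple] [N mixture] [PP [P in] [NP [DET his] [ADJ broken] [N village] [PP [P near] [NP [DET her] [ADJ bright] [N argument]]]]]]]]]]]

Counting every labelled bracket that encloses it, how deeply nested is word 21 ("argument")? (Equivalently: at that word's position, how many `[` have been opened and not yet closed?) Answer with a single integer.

11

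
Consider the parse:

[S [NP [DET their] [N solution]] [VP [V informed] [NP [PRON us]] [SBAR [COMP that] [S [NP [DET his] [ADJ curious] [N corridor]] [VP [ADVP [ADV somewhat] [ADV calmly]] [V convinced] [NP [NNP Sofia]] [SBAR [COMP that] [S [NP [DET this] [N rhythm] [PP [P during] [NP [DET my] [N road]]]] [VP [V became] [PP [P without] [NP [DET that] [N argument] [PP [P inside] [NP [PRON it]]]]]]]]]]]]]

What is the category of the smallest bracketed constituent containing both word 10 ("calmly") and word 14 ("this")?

VP

Both words fall inside [VP somewhat calmly convinced Sofia that this rhythm during my road became without that argument inside it] (words 9–24), and no smaller constituent contains them both. Label: VP.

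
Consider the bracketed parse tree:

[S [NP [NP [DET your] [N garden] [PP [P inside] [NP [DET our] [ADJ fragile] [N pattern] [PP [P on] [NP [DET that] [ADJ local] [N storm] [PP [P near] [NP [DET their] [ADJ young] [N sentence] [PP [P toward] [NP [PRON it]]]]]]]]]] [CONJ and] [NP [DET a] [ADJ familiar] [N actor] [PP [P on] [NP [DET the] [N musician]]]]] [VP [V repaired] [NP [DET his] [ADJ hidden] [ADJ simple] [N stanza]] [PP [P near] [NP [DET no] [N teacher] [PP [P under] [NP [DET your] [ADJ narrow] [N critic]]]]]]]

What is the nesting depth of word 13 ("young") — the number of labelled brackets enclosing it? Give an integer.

10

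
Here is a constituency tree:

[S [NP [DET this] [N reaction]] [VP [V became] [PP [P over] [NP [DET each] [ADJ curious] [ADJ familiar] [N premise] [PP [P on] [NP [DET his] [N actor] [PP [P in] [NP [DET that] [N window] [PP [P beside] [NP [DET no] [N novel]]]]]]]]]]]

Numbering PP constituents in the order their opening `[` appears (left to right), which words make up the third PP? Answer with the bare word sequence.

in that window beside no novel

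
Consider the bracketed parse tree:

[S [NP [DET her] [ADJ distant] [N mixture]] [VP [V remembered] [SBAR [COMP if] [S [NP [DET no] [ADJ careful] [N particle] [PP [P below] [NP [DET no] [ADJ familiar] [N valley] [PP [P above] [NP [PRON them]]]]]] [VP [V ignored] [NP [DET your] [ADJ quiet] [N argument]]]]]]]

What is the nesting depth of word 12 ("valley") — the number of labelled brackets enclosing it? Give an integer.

8

Path from the root down to the word: S → VP → SBAR → S → NP → PP → NP → N. That is 8 enclosing brackets.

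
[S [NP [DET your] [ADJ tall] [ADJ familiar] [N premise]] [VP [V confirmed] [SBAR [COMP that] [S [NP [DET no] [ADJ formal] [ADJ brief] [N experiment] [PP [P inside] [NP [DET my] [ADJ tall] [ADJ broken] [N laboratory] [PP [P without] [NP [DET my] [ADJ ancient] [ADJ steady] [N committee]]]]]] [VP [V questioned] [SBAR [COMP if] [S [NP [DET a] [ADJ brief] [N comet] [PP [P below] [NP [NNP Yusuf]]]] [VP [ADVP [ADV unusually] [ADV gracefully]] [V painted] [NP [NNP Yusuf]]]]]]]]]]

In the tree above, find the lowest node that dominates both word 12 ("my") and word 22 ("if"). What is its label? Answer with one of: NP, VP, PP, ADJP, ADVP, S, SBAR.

Word 12 lies under S → VP → SBAR → S → NP → PP → NP → DET; word 22 lies under S → VP → SBAR → S → VP → SBAR → COMP. The lowest shared node is the S.

S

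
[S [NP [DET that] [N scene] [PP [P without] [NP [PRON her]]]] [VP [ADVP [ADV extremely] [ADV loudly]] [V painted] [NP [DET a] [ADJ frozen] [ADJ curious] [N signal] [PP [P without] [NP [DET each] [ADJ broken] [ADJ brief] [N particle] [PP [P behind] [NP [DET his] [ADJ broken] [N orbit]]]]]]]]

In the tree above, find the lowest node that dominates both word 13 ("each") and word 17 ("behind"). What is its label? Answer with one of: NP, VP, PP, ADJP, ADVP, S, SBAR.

NP

Word 13 lies under S → VP → NP → PP → NP → DET; word 17 lies under S → VP → NP → PP → NP → PP → P. The lowest shared node is the NP.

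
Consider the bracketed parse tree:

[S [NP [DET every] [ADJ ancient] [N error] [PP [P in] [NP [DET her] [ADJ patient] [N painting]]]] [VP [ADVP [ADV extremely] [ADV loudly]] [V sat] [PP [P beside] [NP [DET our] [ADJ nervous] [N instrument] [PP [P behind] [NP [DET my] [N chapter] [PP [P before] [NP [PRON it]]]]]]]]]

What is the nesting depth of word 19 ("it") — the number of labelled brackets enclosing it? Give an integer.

Counting open brackets not yet closed at "it": [S [VP [PP [NP [PP [NP [PP [NP [PRON = 9.

9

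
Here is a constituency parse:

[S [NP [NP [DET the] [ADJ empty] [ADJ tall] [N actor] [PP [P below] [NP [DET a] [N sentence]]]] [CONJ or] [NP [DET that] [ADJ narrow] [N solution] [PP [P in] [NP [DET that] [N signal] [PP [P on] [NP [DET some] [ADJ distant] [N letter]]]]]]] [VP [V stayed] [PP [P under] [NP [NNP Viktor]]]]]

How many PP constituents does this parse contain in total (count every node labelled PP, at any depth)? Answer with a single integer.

Listing each PP by its span: [PP below a sentence]; [PP in that signal on some distant letter]; [PP on some distant letter]; [PP under Viktor] — that makes 4.

4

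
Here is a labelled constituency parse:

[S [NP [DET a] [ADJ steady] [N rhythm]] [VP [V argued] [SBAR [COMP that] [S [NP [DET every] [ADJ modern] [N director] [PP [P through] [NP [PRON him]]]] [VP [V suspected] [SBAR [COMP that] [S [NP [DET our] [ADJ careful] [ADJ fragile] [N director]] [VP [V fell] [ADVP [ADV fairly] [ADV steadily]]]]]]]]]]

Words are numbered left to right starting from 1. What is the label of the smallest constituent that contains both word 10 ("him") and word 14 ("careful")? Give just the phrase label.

Word 10 lies under S → VP → SBAR → S → NP → PP → NP → PRON; word 14 lies under S → VP → SBAR → S → VP → SBAR → S → NP → ADJ. The lowest shared node is the S.

S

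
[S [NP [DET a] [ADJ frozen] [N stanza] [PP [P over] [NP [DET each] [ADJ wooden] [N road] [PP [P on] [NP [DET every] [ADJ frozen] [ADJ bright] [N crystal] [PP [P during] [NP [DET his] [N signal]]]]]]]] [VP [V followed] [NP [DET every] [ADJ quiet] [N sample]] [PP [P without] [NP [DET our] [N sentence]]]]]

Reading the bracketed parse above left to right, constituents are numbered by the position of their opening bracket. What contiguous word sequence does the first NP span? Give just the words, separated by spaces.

a frozen stanza over each wooden road on every frozen bright crystal during his signal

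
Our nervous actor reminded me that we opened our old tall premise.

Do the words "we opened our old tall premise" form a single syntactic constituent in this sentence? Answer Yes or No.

Yes

"we opened our old tall premise" is exactly the clause [S we opened our old tall premise], a complete constituent.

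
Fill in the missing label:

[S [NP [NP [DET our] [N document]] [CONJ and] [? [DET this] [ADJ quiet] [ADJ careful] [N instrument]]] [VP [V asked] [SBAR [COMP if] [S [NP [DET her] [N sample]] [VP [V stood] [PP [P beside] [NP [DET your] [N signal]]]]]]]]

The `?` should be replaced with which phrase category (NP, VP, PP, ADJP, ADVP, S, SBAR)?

A constituent whose immediate children are DET 'this', ADJ 'quiet', ADJ 'careful', N 'instrument' is a noun phrase: NP.

NP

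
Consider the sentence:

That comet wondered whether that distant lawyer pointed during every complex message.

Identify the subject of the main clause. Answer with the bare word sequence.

that comet

The subject of the main clause is the NP immediately before the verb "wondered": "that comet".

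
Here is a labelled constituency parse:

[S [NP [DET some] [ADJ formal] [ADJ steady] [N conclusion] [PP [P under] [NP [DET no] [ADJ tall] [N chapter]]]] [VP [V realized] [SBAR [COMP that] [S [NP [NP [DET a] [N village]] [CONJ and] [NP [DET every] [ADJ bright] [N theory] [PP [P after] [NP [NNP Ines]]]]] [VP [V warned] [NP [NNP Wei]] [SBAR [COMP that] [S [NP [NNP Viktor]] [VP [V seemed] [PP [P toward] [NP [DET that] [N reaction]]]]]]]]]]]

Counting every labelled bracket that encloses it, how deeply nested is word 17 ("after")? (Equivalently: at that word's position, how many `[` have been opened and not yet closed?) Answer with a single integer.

The word sits inside P, which is inside PP, inside NP, inside NP, inside S, inside SBAR, inside VP, inside S — 8 brackets in all.

8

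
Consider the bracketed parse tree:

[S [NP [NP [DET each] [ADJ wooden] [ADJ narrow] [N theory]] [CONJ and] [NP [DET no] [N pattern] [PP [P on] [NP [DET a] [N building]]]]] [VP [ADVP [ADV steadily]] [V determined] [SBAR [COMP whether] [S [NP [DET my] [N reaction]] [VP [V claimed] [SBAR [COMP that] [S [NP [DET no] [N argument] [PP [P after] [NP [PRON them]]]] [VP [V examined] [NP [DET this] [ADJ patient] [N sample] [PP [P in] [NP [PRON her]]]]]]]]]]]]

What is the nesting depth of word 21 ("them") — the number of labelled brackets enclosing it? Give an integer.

The word sits inside PRON, which is inside NP, inside PP, inside NP, inside S, inside SBAR, inside VP, inside S, inside SBAR, inside VP, inside S — 11 brackets in all.

11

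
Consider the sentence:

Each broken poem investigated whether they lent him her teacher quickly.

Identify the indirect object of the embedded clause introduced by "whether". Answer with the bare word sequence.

The verb of the embedded clause introduced by "whether" is "lent"; its indirect object is the NP "him".

him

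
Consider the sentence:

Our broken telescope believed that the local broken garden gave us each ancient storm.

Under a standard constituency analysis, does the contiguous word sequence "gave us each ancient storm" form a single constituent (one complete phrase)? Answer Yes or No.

Yes

These words form the whole verb phrase headed by "gave", so yes — one constituent.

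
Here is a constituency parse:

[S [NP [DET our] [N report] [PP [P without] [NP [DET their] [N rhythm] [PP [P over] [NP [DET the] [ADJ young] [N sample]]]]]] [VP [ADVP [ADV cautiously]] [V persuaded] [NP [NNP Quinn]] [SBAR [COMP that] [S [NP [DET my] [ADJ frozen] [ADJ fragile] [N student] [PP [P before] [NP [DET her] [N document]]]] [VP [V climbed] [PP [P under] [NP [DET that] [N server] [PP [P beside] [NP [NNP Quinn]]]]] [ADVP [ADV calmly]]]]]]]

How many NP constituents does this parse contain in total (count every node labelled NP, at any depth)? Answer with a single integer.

Listing each NP by its span: [NP our report without their rhythm over the young sample]; [NP their rhythm over the young sample]; [NP the young sample]; [NP Quinn]; [NP my frozen fragile student before her document]; [NP her document] … — that makes 8.

8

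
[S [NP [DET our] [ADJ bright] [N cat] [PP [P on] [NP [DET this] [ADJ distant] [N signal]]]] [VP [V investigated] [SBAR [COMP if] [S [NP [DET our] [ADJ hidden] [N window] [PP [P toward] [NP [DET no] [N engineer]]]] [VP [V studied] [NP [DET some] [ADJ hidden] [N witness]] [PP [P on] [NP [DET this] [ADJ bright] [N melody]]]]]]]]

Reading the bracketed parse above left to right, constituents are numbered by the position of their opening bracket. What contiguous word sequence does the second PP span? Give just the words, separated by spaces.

toward no engineer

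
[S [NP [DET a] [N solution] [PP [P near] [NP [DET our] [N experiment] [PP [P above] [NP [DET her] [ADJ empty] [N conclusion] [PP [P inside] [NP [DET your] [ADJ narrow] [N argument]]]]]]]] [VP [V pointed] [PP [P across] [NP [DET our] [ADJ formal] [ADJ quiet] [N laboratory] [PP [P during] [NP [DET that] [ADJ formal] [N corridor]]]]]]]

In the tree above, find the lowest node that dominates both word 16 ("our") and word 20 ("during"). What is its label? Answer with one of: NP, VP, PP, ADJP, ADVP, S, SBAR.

NP

The smallest bracket enclosing both words is [NP our formal quiet laboratory during that formal corridor], so the label is NP.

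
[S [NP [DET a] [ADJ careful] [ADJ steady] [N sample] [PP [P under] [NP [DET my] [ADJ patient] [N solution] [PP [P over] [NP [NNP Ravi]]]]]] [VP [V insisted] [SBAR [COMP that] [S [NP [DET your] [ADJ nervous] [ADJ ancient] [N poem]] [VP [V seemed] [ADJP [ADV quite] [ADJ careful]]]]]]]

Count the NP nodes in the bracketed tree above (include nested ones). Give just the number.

4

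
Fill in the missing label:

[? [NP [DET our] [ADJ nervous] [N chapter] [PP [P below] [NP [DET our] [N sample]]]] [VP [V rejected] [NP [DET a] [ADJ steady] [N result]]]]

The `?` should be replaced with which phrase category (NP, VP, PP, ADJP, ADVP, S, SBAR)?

A constituent whose immediate children are NP, VP is a clause: S.

S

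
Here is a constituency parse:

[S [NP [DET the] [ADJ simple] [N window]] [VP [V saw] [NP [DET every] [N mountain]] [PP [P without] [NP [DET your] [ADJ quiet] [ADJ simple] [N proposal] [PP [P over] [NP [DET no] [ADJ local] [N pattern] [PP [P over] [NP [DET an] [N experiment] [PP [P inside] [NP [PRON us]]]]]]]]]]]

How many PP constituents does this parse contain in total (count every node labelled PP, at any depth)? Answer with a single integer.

The PP constituents are: [PP without your quiet simple proposal over no local pattern over an experiment inside us]; [PP over no local pattern over an experiment inside us]; [PP over an experiment inside us]; [PP inside us]. Total: 4.

4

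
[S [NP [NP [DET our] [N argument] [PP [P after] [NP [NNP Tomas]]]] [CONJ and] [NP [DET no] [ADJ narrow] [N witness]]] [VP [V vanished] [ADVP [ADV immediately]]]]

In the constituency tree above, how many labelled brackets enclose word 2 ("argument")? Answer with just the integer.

4

Counting open brackets not yet closed at "argument": [S [NP [NP [N = 4.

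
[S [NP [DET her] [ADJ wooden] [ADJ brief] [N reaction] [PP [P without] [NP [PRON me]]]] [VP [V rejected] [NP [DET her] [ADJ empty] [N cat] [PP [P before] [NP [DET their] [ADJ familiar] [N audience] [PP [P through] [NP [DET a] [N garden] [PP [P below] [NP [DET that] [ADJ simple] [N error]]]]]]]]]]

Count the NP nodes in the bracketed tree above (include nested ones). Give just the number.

6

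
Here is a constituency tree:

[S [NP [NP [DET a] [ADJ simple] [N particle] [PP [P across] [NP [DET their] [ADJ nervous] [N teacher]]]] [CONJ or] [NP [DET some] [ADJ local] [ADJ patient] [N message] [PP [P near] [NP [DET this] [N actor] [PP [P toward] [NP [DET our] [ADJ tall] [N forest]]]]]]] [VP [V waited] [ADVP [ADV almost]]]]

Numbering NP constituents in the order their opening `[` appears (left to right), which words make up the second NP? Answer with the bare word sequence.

The NP opening brackets appear, in order, over: "a simple particle across their nervous teacher or some local patient message near this actor toward our tall forest"; "a simple particle across their nervous teacher"; "their nervous teacher"; "some local patient message near this actor toward our tall forest"; "this actor toward our tall forest"; "our tall forest". The second one spans "a simple particle across their nervous teacher".

a simple particle across their nervous teacher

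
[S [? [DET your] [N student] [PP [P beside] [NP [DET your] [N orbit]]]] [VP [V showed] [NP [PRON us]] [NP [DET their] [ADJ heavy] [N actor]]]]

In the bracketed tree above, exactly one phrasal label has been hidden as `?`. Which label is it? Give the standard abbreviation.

NP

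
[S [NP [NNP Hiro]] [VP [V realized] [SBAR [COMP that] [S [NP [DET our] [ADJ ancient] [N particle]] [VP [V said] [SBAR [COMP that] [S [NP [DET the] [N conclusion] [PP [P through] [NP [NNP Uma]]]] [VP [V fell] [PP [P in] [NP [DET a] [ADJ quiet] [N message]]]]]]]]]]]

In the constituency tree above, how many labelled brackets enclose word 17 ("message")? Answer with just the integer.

The word sits inside N, which is inside NP, inside PP, inside VP, inside S, inside SBAR, inside VP, inside S, inside SBAR, inside VP, inside S — 11 brackets in all.

11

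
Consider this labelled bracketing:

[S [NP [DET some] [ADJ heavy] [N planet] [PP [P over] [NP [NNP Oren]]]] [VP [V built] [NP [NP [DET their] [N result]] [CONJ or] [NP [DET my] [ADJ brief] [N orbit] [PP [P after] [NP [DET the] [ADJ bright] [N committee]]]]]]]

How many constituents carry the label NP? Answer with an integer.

Listing each NP by its span: [NP some heavy planet over Oren]; [NP Oren]; [NP their result or my brief orbit after the bright committee]; [NP their result]; [NP my brief orbit after the bright committee]; [NP the bright committee] — that makes 6.

6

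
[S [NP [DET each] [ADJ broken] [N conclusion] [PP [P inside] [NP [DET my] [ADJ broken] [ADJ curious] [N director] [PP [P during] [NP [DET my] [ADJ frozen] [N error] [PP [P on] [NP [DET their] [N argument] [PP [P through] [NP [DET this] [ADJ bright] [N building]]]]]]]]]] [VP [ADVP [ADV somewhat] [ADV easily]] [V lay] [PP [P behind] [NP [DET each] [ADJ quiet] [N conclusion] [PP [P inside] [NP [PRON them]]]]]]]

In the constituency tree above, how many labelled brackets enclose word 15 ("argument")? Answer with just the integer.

The word sits inside N, which is inside NP, inside PP, inside NP, inside PP, inside NP, inside PP, inside NP, inside S — 9 brackets in all.

9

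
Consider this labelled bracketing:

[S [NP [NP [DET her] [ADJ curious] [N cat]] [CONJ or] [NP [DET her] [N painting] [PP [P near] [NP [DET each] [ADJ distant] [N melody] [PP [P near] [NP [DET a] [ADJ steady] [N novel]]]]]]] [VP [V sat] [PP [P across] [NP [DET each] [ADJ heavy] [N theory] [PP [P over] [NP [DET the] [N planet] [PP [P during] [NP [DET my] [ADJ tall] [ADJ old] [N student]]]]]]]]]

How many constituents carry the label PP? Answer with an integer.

The PP constituents are: [PP near each distant melody near a steady novel]; [PP near a steady novel]; [PP across each heavy theory over the planet during my tall old student]; [PP over the planet during my tall old student]; [PP during my tall old student]. Total: 5.

5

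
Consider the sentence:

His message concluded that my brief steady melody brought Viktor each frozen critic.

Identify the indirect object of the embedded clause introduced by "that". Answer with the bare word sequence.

Within the embedded clause introduced by "that", the indirect object of "brought" is "Viktor".

Viktor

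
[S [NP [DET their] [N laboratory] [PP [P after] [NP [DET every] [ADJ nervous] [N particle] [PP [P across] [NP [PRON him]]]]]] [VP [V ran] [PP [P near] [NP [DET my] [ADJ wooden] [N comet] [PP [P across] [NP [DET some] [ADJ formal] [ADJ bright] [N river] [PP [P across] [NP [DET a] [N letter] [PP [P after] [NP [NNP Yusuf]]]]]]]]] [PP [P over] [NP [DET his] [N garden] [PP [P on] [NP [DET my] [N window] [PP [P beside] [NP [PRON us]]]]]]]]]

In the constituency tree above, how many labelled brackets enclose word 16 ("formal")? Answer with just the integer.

7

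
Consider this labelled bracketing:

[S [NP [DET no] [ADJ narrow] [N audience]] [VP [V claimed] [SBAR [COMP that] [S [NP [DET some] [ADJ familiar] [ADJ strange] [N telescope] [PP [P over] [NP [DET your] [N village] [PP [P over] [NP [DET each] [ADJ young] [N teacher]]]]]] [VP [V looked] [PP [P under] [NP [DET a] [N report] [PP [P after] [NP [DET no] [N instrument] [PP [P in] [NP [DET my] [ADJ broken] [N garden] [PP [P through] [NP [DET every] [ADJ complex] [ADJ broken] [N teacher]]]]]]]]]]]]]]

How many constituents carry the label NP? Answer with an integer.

8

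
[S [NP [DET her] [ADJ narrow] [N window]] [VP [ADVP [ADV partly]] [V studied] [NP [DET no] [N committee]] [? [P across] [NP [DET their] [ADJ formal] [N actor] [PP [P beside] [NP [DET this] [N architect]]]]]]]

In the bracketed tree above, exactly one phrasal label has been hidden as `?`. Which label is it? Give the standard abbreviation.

Looking at what the `?` directly dominates — P 'across', NP — this is a prepositional phrase (PP).

PP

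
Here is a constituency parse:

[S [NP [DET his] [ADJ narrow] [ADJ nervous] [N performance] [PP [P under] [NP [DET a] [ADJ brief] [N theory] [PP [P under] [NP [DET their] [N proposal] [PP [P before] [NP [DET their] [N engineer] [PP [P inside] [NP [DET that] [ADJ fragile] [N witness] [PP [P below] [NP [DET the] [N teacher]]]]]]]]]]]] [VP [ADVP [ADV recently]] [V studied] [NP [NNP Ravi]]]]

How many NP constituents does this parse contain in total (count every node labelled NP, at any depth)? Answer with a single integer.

7

Listing each NP by its span: [NP his narrow nervous performance under a brief theory under their proposal before their engineer inside that fragile witness below the teacher]; [NP a brief theory under their proposal before their engineer inside that fragile witness below the teacher]; [NP their proposal before their engineer inside that fragile witness below the teacher]; [NP their engineer inside that fragile witness below the teacher]; [NP that fragile witness below the teacher]; [NP the teacher] … — that makes 7.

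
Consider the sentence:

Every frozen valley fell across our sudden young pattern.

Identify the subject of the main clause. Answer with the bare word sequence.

every frozen valley

The subject of the main clause is the NP immediately before the verb "fell": "every frozen valley".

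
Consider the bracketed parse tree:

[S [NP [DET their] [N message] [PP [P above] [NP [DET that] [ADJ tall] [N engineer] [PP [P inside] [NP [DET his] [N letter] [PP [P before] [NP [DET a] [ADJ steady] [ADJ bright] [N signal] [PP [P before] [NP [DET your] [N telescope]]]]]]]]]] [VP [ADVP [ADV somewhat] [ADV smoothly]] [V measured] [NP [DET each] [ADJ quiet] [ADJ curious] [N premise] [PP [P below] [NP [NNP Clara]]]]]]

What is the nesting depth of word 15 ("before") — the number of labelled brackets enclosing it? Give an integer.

10

Path from the root down to the word: S → NP → PP → NP → PP → NP → PP → NP → PP → P. That is 10 enclosing brackets.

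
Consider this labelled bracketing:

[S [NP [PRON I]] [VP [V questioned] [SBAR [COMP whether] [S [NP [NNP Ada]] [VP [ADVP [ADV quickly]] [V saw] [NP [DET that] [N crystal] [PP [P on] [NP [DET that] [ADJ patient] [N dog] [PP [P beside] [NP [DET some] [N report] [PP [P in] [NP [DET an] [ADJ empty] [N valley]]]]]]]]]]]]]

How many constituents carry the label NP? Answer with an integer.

6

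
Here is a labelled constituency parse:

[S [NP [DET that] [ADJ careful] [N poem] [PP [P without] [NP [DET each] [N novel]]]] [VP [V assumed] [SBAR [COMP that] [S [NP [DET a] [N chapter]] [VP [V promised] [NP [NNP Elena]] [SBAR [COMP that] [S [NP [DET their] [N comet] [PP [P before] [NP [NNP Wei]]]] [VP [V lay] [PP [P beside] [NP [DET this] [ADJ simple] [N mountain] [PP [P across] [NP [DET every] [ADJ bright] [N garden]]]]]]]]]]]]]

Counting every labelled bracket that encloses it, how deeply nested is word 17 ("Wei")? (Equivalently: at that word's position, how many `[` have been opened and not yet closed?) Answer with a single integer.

11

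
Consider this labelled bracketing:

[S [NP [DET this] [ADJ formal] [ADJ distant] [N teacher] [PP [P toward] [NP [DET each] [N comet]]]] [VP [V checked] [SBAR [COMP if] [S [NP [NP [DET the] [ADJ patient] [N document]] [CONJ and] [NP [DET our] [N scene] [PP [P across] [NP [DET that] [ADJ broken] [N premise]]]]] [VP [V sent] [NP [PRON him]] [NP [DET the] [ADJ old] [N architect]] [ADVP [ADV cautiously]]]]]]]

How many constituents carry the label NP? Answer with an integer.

8

The NP constituents are: [NP this formal distant teacher toward each comet]; [NP each comet]; [NP the patient document and our scene across that broken premise]; [NP the patient document]; [NP our scene across that broken premise]; [NP that broken premise] …. Total: 8.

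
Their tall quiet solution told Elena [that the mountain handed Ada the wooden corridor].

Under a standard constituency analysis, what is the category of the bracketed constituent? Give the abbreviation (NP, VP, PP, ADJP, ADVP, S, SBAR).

"that" is the head of the bracketed span, so the span is a subordinate clause: SBAR.

SBAR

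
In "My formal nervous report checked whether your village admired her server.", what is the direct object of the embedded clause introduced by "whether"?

her server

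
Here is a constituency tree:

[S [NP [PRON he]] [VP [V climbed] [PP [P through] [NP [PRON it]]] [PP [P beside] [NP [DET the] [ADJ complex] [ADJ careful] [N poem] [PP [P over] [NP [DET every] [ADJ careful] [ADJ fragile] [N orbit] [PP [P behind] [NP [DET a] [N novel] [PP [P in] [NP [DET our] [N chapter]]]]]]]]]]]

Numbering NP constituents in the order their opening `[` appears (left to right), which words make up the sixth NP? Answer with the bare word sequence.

Opening `[NP` markers occur at word positions 1, 4, 6, 11, 16, 19; the sixth of these opens the constituent [NP our chapter].

our chapter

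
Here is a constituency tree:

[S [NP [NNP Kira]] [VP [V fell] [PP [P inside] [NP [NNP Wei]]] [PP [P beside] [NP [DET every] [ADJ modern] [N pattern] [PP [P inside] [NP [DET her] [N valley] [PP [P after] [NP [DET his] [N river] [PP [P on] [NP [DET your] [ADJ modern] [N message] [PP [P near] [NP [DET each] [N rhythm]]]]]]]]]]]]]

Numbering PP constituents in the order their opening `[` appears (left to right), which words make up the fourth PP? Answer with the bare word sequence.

In left-to-right order the PP constituents are "inside Wei"; "beside every modern pattern inside her valley after his river on your modern message near each rhythm"; "inside her valley after his river on your modern message near each rhythm"; "after his river on your modern message near each rhythm"; "on your modern message near each rhythm"; "near each rhythm". Number 4 is "after his river on your modern message near each rhythm".

after his river on your modern message near each rhythm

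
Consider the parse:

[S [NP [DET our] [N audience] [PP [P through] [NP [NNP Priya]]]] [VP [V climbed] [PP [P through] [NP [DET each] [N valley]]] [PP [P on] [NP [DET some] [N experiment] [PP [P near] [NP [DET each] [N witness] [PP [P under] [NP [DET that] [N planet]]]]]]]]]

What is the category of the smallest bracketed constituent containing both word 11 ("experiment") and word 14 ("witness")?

NP

Both words fall inside [NP some experiment near each witness under that planet] (words 10–17), and no smaller constituent contains them both. Label: NP.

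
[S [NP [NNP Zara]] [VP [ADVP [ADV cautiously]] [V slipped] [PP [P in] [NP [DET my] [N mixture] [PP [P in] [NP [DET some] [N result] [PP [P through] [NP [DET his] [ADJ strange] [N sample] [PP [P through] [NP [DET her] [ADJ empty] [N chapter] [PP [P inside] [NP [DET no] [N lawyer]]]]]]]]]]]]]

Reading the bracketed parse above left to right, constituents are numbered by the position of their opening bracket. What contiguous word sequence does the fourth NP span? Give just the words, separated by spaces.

Opening `[NP` markers occur at word positions 1, 5, 8, 11, 15, 19; the fourth of these opens the constituent [NP his strange sample through her empty chapter inside no lawyer].

his strange sample through her empty chapter inside no lawyer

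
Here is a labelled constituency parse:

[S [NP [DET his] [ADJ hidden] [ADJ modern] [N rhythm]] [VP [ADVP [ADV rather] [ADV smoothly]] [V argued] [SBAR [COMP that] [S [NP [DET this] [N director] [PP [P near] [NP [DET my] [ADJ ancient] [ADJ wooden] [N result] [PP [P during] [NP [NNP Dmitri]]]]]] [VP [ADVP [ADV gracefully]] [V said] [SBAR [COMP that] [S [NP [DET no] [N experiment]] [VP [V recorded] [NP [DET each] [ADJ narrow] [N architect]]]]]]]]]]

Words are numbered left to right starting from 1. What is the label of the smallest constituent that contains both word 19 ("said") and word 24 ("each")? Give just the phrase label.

VP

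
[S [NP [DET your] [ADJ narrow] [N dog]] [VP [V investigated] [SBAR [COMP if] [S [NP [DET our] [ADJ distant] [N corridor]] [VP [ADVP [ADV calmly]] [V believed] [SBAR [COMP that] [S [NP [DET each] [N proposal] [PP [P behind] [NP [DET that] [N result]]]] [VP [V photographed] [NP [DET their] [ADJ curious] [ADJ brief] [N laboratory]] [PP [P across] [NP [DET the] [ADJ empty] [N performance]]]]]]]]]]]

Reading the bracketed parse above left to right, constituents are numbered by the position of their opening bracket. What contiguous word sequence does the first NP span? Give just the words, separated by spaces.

your narrow dog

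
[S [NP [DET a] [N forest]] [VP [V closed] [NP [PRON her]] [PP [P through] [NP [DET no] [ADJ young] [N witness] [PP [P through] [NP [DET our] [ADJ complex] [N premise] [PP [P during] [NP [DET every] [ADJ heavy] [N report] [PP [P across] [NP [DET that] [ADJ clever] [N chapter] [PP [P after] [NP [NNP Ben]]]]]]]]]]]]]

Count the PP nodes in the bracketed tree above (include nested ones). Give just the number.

The PP constituents are: [PP through no young witness through our complex premise during every heavy report across that clever chapter after Ben]; [PP through our complex premise during every heavy report across that clever chapter after Ben]; [PP during every heavy report across that clever chapter after Ben]; [PP across that clever chapter after Ben]; [PP after Ben]. Total: 5.

5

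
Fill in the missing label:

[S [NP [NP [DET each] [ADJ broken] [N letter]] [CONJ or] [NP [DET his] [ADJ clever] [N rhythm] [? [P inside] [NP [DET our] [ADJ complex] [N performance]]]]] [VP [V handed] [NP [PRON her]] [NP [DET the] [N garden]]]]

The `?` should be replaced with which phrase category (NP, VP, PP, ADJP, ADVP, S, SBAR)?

The `?` node immediately contains: P 'inside', NP. That is the internal structure of a prepositional phrase, so the label is PP.

PP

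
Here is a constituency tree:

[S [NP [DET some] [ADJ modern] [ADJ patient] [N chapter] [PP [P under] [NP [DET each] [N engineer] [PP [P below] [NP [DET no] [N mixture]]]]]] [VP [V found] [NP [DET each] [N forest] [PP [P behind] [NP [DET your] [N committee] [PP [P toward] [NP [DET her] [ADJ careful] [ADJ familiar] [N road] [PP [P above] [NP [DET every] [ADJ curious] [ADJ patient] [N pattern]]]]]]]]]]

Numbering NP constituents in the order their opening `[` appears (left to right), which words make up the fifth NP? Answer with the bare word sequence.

your committee toward her careful familiar road above every curious patient pattern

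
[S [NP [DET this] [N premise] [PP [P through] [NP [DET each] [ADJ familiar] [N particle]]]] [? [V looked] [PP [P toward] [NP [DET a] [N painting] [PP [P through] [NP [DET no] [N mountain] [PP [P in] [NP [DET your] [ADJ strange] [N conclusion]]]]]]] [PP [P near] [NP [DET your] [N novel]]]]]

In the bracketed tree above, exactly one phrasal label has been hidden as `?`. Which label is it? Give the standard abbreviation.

A constituent whose immediate children are V 'looked', PP, PP is a verb phrase: VP.

VP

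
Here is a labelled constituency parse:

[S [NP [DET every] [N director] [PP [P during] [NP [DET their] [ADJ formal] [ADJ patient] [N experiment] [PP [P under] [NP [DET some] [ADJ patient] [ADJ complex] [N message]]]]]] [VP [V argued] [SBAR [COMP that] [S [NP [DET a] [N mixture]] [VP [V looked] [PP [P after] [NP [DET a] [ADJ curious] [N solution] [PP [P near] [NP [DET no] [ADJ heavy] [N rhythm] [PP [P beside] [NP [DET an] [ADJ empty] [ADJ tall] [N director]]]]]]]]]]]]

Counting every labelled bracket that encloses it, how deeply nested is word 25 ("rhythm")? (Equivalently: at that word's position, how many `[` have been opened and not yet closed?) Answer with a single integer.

10

Path from the root down to the word: S → VP → SBAR → S → VP → PP → NP → PP → NP → N. That is 10 enclosing brackets.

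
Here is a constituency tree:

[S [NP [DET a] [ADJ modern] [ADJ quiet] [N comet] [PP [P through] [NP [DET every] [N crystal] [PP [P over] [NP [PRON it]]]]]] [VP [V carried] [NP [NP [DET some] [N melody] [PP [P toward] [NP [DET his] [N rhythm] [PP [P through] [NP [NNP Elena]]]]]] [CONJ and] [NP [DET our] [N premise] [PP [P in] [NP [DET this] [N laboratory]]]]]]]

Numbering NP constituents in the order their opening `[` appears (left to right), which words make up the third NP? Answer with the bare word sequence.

In left-to-right order the NP constituents are "a modern quiet comet through every crystal over it"; "every crystal over it"; "it"; "some melody toward his rhythm through Elena and our premise in this laboratory"; "some melody toward his rhythm through Elena"; "his rhythm through Elena"; "Elena"; "our premise in this laboratory"; "this laboratory". Number 3 is "it".

it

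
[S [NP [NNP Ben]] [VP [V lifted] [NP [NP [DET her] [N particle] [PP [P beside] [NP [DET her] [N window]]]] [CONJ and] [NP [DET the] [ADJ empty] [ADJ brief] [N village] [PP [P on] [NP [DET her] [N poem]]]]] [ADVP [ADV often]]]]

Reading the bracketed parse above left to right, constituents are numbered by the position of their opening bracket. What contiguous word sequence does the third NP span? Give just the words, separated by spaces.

her particle beside her window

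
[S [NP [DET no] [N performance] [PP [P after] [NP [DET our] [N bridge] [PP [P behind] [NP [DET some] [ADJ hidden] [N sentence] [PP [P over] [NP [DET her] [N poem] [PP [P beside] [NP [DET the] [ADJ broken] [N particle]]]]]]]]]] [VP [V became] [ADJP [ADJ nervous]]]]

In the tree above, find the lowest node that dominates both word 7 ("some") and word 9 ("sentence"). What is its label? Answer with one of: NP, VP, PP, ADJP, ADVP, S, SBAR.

Both words fall inside [NP some hidden sentence over her poem beside the broken particle] (words 7–16), and no smaller constituent contains them both. Label: NP.

NP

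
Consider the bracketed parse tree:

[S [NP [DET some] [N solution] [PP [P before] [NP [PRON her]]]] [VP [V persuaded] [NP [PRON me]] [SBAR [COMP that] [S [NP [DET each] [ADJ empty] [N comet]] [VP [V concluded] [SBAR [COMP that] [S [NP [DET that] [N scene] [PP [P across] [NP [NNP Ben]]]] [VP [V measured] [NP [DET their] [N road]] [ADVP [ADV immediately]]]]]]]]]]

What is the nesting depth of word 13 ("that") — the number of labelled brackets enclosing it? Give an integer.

Path from the root down to the word: S → VP → SBAR → S → VP → SBAR → S → NP → DET. That is 9 enclosing brackets.

9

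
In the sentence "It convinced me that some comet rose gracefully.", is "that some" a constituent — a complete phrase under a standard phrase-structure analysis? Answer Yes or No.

No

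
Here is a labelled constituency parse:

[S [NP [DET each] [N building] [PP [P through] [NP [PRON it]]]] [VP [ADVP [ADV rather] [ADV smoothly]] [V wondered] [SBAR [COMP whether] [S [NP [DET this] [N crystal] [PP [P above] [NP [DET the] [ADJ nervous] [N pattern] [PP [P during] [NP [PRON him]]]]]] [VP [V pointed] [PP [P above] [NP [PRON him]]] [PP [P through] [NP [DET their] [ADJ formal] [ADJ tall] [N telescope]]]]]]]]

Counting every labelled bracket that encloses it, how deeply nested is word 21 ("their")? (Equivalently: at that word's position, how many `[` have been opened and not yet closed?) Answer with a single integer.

8

Counting open brackets not yet closed at "their": [S [VP [SBAR [S [VP [PP [NP [DET = 8.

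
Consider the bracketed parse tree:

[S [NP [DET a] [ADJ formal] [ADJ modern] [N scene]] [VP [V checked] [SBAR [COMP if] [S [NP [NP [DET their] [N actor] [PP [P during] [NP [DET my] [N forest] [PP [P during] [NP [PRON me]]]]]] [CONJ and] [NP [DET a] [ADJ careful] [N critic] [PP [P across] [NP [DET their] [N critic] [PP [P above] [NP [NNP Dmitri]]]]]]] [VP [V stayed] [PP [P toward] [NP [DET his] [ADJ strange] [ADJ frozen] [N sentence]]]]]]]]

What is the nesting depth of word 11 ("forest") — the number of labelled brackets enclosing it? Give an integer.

9

Path from the root down to the word: S → VP → SBAR → S → NP → NP → PP → NP → N. That is 9 enclosing brackets.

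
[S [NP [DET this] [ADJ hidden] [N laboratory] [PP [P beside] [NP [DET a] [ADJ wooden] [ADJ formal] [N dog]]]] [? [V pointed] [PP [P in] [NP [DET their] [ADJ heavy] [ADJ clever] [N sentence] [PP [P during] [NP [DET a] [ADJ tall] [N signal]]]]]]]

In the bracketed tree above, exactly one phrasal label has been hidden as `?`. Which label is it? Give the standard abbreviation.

A constituent whose immediate children are V 'pointed', PP is a verb phrase: VP.

VP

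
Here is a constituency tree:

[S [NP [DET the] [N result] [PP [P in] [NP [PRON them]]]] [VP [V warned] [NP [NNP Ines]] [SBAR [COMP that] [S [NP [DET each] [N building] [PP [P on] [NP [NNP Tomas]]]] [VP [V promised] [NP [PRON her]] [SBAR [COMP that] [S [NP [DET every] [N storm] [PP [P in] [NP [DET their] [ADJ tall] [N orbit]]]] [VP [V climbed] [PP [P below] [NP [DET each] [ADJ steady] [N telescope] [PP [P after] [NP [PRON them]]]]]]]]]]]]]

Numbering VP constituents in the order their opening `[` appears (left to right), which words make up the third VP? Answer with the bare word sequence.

Opening `[VP` markers occur at word positions 5, 12, 21; the third of these opens the constituent [VP climbed below each steady telescope after them].

climbed below each steady telescope after them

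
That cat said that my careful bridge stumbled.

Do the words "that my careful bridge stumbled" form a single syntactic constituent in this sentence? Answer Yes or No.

Yes

These words form the whole subordinate clause headed by "that", so yes — one constituent.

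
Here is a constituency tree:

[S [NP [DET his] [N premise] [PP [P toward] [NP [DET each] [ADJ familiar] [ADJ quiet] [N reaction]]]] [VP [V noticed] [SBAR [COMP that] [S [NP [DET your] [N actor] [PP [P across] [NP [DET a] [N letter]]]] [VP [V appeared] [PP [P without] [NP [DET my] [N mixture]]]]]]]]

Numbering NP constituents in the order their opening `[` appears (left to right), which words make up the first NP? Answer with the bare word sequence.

The NP opening brackets appear, in order, over: "his premise toward each familiar quiet reaction"; "each familiar quiet reaction"; "your actor across a letter"; "a letter"; "my mixture". The first one spans "his premise toward each familiar quiet reaction".

his premise toward each familiar quiet reaction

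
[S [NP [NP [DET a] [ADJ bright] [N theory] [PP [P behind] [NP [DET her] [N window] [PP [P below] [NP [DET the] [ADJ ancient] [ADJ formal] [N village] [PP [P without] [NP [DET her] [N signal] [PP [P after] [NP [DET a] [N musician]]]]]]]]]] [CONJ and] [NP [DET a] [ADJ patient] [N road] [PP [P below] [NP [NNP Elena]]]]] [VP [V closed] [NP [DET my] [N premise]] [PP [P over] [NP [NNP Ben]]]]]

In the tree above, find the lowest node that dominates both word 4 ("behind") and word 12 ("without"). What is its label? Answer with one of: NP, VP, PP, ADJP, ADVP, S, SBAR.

Word 4 lies under S → NP → NP → PP → P; word 12 lies under S → NP → NP → PP → NP → PP → NP → PP → P. The lowest shared node is the PP.

PP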